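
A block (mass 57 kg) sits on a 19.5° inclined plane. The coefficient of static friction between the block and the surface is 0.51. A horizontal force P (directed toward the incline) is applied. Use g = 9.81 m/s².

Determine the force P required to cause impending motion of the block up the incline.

At impending motion up the slope, friction acts down-slope at its limit: f = μ_s N.
Perpendicular to the incline: N = m g cos θ + P sin θ.
Along the incline: P cos θ = m g sin θ + μ_s N = m g sin θ + μ_s (m g cos θ + P sin θ).
Solving, P (cos θ − μ_s sin θ) = m g (sin θ + μ_s cos θ), so P = 57×9.81×(sin 19.5° + 0.51 cos 19.5°)/(cos 19.5° − 0.51 sin 19.5°) = 559×0.8146/0.7724 = 590 N.

P ≈ 590 N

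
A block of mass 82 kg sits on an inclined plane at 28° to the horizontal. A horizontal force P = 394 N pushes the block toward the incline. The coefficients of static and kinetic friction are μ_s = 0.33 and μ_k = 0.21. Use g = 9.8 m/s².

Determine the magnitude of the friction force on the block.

f ≈ 29.4 N (up the incline)

Normal direction: N = m g cos θ + P sin θ = 894.5 N.
Along the incline, the net driving force (taking up-slope positive) is P cos θ − m g sin θ = 347.9 − 377.3 = -29.39 N, so equilibrium requires friction f = 29.39 N (up-slope).
The limit of static friction is μ_s N = 295.2 N.
Since 29.39 N is within the 295.2 N limit, the block stays put and friction is exactly 29.4 N.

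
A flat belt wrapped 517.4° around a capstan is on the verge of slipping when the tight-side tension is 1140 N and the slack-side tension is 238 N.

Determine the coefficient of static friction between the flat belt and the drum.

T₂/T₁ = e^{μβ} → μ = ln(T₂/T₁)/β.
β = 517.4° = 9.03 rad.
μ = ln(1140/238)/9.03 = ln(4.79)/9.03 = 0.173.

μ ≈ 0.173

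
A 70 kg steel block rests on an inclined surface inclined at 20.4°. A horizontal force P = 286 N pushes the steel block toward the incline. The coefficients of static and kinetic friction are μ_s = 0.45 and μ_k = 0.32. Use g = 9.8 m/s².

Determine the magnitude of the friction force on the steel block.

Normal direction: N = m g cos θ + P sin θ = 742.7 N.
Along the incline, the net driving force (taking up-slope positive) is P cos θ − m g sin θ = 268.1 − 239.1 = 28.94 N, so equilibrium requires friction f = -28.94 N (down-slope).
The limit of static friction is μ_s N = 334.2 N.
|f_req| = 28.94 ≤ 334.2 N → the steel block is in equilibrium; friction equals the required value.

f ≈ 28.9 N (down the incline)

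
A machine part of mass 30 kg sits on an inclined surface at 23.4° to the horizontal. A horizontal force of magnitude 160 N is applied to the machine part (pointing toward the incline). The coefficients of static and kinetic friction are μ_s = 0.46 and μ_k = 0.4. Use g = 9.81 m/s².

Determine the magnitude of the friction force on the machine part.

Normal direction: N = m g cos θ + P sin θ = 333.6 N.
Parallel to the incline: P cos θ − m g sin θ = 146.8 − 116.9 = 29.96 N; the friction needed to balance this is 29.96 N acting down the slope.
The limit of static friction is μ_s N = 153.5 N.
Since 29.96 N is within the 153.5 N limit, the machine part stays put and friction is exactly 30 N.

f ≈ 30 N (down the incline)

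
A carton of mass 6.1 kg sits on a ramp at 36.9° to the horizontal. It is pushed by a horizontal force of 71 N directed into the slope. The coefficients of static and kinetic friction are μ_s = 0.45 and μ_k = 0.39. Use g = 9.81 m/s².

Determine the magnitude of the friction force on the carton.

f ≈ 20.8 N (down the incline)

The horizontal push has a component P sin θ into the surface, so N = m g cos θ + P sin θ = 47.85 + 42.63 = 90.48 N.
Parallel to the incline: P cos θ − m g sin θ = 56.78 − 35.93 = 20.85 N; the friction needed to balance this is 20.85 N acting down the slope.
Maximum static friction: μ_s N = 0.45 × 90.48 = 40.72 N.
Since 20.85 N is within the 40.72 N limit, the carton stays put and friction is exactly 20.8 N.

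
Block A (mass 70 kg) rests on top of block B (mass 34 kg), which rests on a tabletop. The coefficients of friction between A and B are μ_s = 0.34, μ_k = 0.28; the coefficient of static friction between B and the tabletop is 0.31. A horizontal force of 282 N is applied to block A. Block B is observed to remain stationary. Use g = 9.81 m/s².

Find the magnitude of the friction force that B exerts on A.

Normal force at the A–B interface: N₁ = m_A g = 686.7 N.
Maximum static friction on A from B: μ_s N₁ = 0.34×686.7 = 233.5 N.
Since P = 282 N > 233.5 N, A slides on B; the A–B friction is kinetic: f₁ = μ_k N₁ = 0.28×686.7 = 192 N.
By Newton's third law B feels 192 N forward from A. With B stationary, the floor's static friction on B balances it: f₂ = 192 N (well within μ_s(m_A+m_B)g = 316.3 N).

f ≈ 192 N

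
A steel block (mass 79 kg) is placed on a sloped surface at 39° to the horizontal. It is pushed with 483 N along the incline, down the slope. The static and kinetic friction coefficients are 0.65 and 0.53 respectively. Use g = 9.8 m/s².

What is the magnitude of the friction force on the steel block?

f ≈ 319 N (up the incline)

Normal force: N = m g cos θ = 79 × 9.8 × cos 39° = 601.7 N.
Parallel to the incline, ΣF = 0 gives f = m g sin θ + P = 487.2 + 483 = 970.2 N (up-slope positive).
The static-friction ceiling is μ_s N = 0.65 × 601.7 = 391.1 N.
|970.2| exceeds 391.1 N, so the steel block slips down-slope; friction is kinetic, f = μ_k N = 0.53×601.7 = 319 N.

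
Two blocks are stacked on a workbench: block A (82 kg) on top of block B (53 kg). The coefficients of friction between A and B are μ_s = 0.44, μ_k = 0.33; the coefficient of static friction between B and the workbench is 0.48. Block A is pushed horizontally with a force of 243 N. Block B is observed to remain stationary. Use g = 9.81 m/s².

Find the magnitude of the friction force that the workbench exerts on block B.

f ≈ 243 N

Normal force at the A–B interface: N₁ = m_A g = 804.4 N.
So the A–B interface can sustain at most μ_s N₁ = 353.9 N of static friction.
Since P = 243 N ≤ 353.9 N, A does not slip on B; friction on A equals P = 243 N.
B experiences an equal 243 N forward from A (third law). B is in equilibrium, so the floor supplies f₂ = 243 N of static friction (limit μ_s(m_A+m_B)g = 635.7 N, not exceeded).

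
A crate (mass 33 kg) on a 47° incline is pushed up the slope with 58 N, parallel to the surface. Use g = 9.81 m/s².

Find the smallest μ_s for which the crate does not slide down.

μ_s,min ≈ 0.81

N = m g cos θ = 220.8 N.
Friction must make up the shortfall along the incline: f = m g sin θ − P = 236.8 − 58 = 178.8 N.
At the threshold f = μ_s N, so μ_s,min = 178.8/220.8 = 0.81.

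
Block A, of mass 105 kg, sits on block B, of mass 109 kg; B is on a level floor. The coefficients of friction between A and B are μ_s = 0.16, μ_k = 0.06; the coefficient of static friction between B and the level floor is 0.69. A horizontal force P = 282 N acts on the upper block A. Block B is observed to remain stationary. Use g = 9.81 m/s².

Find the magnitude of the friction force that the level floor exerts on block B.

f ≈ 61.8 N

The normal force B exerts on A is simply A's weight, N₁ = 1030 N.
So the A–B interface can sustain at most μ_s N₁ = 164.8 N of static friction.
P = 282 N exceeds that limit, so A slips over B and the interface friction becomes kinetic: f₁ = μ_k N₁ = 0.06×1030 = 61.8 N.
By Newton's third law B feels 61.8 N forward from A. With B stationary, the floor's static friction on B balances it: f₂ = 61.8 N (well within μ_s(m_A+m_B)g = 1449 N).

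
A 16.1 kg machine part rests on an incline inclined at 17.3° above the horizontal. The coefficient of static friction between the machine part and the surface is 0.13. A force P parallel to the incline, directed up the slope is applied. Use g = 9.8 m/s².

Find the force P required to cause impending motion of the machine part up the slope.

At impending motion up the slope, friction acts down-slope at its limit: f = μ_s N.
P is parallel to the surface, so N = m g cos θ = 151 N.
Along the incline: P = m g sin θ + μ_s N = 46.9 + 0.13×151 = 66.5 N.

P ≈ 66.5 N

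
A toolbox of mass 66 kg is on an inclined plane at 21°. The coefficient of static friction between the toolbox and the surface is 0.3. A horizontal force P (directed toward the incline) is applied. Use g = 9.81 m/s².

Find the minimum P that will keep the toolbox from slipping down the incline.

P_min ≈ 48.7 N

The toolbox tends to slide down (tan θ > μ_s), so at the point of impending slip friction acts up-slope at its limit: f = μ_s N.
Perpendicular to the incline: N = m g cos θ + P sin θ.
Along the incline: P cos θ + μ_s N = m g sin θ, i.e. P cos θ + μ_s (m g cos θ + P sin θ) = m g sin θ.
Solving, P (cos θ + μ_s sin θ) = m g (sin θ − μ_s cos θ), so P = 647×0.07829/1.041 = 48.7 N.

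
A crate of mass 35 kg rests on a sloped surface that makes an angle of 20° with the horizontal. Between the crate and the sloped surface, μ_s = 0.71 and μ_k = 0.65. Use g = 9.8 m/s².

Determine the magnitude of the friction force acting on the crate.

f ≈ 117 N (up the incline)

Perpendicular to the surface, N = m g cos θ = 35·9.8·cos 20° = 322.3 N.
For equilibrium along the incline, friction must balance the weight component: f = m g sin θ = 117.3 N up the slope.
The static-friction ceiling is μ_s N = 0.71 × 322.3 = 228.8 N.
Since |117.3| ≤ 228.8 N, static friction is sufficient; f equals the required value, not μ_s N.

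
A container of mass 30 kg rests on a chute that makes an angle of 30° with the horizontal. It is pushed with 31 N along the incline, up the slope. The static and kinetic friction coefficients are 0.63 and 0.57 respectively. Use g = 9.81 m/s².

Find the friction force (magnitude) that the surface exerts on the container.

f ≈ 116 N (up the incline)

Normal force: N = m g cos θ = 30 × 9.81 × cos 30° = 254.9 N.
The friction needed for equilibrium is m g sin θ − P = 147.1 − 31 = 116.1 N, measured positive up-slope.
The static-friction ceiling is μ_s N = 0.63 × 254.9 = 160.6 N.
Since |116.1| ≤ 160.6 N, the container remains in static equilibrium and friction takes exactly the required value.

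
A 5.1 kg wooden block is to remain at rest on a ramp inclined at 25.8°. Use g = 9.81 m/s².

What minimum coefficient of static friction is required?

At the slip threshold m g sin θ = μ_s m g cos θ, so μ_s,min = tan θ.
μ_s,min = tan 25.8° = 0.483.

μ_s,min ≈ 0.483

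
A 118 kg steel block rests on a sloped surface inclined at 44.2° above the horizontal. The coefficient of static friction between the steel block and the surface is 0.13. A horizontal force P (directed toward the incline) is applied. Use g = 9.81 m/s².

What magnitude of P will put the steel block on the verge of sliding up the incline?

At impending motion up the slope, friction acts down-slope at its limit: f = μ_s N.
Perpendicular to the incline: N = m g cos θ + P sin θ.
Along the incline: P cos θ = m g sin θ + μ_s N = m g sin θ + μ_s (m g cos θ + P sin θ).
Solving, P (cos θ − μ_s sin θ) = m g (sin θ + μ_s cos θ), so P = 118×9.81×(sin 44.2° + 0.13 cos 44.2°)/(cos 44.2° − 0.13 sin 44.2°) = 1160×0.7904/0.6263 = 1460 N.

P ≈ 1460 N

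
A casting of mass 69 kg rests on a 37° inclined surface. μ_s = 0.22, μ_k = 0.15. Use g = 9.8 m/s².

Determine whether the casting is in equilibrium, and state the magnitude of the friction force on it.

f ≈ 81 N

N = m g cos θ = 540 N.
Down-slope weight component: m g sin θ = 407 N.
μ_s N = 119 N.
407 > 119 N, so it slides; kinetic friction f = μ_k N = 0.15×540 = 81 N.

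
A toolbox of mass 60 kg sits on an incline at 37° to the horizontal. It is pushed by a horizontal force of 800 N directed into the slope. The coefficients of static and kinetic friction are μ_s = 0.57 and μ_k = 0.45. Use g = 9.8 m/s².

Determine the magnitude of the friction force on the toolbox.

Resolve perpendicular to the incline: N = m g cos θ + P sin θ = 60×9.8×cos 37° + 800×sin 37° = 951 N.
Parallel to the incline: P cos θ − m g sin θ = 638.9 − 353.9 = 285 N; the friction needed to balance this is 285 N acting down the slope.
The limit of static friction is μ_s N = 542.1 N.
Since 285 N is within the 542.1 N limit, the toolbox stays put and friction is exactly 285 N.

f ≈ 285 N (down the incline)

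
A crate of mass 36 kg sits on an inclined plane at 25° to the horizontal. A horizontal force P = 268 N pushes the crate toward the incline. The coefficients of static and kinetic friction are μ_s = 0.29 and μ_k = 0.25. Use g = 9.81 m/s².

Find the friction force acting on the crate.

The horizontal push has a component P sin θ into the surface, so N = m g cos θ + P sin θ = 320.1 + 113.3 = 433.3 N.
Parallel to the incline: P cos θ − m g sin θ = 242.9 − 149.3 = 93.64 N; the friction needed to balance this is 93.64 N acting down the slope.
Maximum static friction: μ_s N = 0.29 × 433.3 = 125.7 N.
Since 93.64 N is within the 125.7 N limit, the crate stays put and friction is exactly 93.6 N.

f ≈ 93.6 N (down the incline)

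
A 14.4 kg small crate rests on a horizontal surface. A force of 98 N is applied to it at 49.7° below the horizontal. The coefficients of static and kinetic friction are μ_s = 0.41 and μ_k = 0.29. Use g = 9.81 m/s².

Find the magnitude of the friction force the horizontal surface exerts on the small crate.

f ≈ 63.4 N

Vertical equilibrium gives N = m g + P sin α = 216 N.
For equilibrium, f = P cos α = 98×cos 49.7° = 63.39 N.
The static-friction limit is μ_s N = 88.56 N.
Since 63.39 N does not exceed the limit, the small crate stays at rest and f = 63.4 N.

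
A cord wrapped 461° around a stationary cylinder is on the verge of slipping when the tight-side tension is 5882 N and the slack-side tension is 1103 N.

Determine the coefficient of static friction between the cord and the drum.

μ ≈ 0.208

T₂/T₁ = e^{μβ} → μ = ln(T₂/T₁)/β.
β = 461° = 8.046 rad.
μ = ln(5882/1103)/8.046 = ln(5.333)/8.046 = 0.208.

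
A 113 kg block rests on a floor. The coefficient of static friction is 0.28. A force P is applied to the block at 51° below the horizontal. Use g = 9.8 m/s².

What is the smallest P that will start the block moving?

P ≈ 753 N

N = m g + P sin α (the push presses the block into the floor).
At impending slip, P cos α = μ_s N = μ_s (m g + P sin α).
Solving: P (cos α − μ_s sin α) = μ_s m g → P = 0.28×1110/(cos 51° − 0.28 sin 51°) = 310/0.4117 = 753 N.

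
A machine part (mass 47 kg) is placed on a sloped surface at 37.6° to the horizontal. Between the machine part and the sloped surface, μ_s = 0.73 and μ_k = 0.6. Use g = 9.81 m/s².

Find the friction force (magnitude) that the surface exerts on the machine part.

f ≈ 219 N (up the incline)

The normal reaction is N = m g cos θ = 365.3 N.
For equilibrium along the incline, friction must balance the weight component: f = m g sin θ = 281.3 N up the slope.
Static friction can supply at most μ_s N = 266.7 N.
|281.3| exceeds 266.7 N, so the machine part slips down-slope; friction is kinetic, f = μ_k N = 0.6×365.3 = 219 N.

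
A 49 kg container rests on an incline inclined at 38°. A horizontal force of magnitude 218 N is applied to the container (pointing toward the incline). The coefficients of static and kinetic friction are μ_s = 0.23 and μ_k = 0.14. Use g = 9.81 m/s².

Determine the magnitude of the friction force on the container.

f ≈ 71.8 N (up the incline)

Resolve perpendicular to the incline: N = m g cos θ + P sin θ = 49×9.81×cos 38° + 218×sin 38° = 513 N.
Along the incline, the net driving force (taking up-slope positive) is P cos θ − m g sin θ = 171.8 − 295.9 = -124.2 N, so equilibrium requires friction f = 124.2 N (up-slope).
Maximum static friction: μ_s N = 0.23 × 513 = 118 N.
|f_req| = 124.2 > 118 N → the container slides down the incline; f = μ_k N = 0.14 × 513 = 71.8 N.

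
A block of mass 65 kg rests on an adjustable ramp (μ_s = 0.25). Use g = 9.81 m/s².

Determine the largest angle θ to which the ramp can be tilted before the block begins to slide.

θ_max ≈ 14°

At the slip threshold, m g sin θ = μ_s · m g cos θ, so tan θ = μ_s.
θ_max = arctan(0.25) = 14°.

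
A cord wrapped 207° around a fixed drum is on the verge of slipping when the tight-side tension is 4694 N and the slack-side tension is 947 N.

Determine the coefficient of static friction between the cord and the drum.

μ ≈ 0.443

T₂/T₁ = e^{μβ} → μ = ln(T₂/T₁)/β.
β = 207° = 3.613 rad.
μ = ln(4694/947)/3.613 = ln(4.957)/3.613 = 0.443.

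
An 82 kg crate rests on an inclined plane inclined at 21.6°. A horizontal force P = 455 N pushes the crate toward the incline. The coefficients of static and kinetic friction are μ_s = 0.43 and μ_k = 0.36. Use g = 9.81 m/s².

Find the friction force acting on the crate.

f ≈ 127 N (down the incline)

Normal direction: N = m g cos θ + P sin θ = 915.4 N.
Parallel to the incline: P cos θ − m g sin θ = 423 − 296.1 = 126.9 N; the friction needed to balance this is 126.9 N acting down the slope.
The limit of static friction is μ_s N = 393.6 N.
Since 126.9 N is within the 393.6 N limit, the crate stays put and friction is exactly 127 N.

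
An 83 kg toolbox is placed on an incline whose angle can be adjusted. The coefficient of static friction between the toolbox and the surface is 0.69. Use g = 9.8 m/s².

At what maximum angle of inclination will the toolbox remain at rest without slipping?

At the slip threshold, m g sin θ = μ_s · m g cos θ, so tan θ = μ_s.
θ_max = arctan(0.69) = 34.6°.

θ_max ≈ 34.6°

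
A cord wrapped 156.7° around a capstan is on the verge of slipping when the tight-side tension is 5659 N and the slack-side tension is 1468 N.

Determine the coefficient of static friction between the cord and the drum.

T₂/T₁ = e^{μβ} → μ = ln(T₂/T₁)/β.
β = 156.7° = 2.735 rad.
μ = ln(5659/1468)/2.735 = ln(3.855)/2.735 = 0.493.

μ ≈ 0.493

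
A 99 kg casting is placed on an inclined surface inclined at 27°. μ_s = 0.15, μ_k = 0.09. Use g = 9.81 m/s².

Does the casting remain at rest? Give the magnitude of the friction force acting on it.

N = m g cos θ = 865 N.
Down-slope weight component: m g sin θ = 441 N.
μ_s N = 130 N.
441 > 130 N, so it slides; kinetic friction f = μ_k N = 0.09×865 = 77.9 N.

f ≈ 77.9 N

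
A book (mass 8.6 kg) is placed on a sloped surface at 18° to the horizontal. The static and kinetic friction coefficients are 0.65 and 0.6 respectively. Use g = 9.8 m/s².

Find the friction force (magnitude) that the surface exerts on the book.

Normal force: N = m g cos θ = 8.6 × 9.8 × cos 18° = 80.16 N.
Along the slope the weight component is m g sin θ = 26.04 N; friction must supply exactly this, acting up-slope.
Static friction can supply at most μ_s N = 52.1 N.
Since |26.04| ≤ 52.1 N, static friction is sufficient; f equals the required value, not μ_s N.

f ≈ 26 N (up the incline)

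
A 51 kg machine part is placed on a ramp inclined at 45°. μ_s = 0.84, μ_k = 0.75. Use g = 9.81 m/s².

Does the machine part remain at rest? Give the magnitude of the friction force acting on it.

N = m g cos θ = 354 N.
Down-slope weight component: m g sin θ = 354 N.
μ_s N = 297 N.
354 > 297 N, so it slides; kinetic friction f = μ_k N = 0.75×354 = 265 N.

f ≈ 265 N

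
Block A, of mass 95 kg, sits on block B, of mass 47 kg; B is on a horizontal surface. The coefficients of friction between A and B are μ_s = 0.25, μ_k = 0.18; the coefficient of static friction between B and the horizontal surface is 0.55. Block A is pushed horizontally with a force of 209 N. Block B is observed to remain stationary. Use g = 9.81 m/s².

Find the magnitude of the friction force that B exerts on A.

f ≈ 209 N

The normal force B exerts on A is simply A's weight, N₁ = 932 N.
Maximum static friction on A from B: μ_s N₁ = 0.25×932 = 233 N.
Since P = 209 N ≤ 233 N, A does not slip on B; friction on A equals P = 209 N.
By Newton's third law B feels 209 N forward from A. With B stationary, the floor's static friction on B balances it: f₂ = 209 N (well within μ_s(m_A+m_B)g = 766.2 N).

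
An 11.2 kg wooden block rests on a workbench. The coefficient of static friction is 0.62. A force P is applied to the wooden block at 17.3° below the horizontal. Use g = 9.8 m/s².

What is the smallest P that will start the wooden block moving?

N = m g + P sin α (the push presses the wooden block into the workbench).
At impending slip, P cos α = μ_s N = μ_s (m g + P sin α).
Solving: P (cos α − μ_s sin α) = μ_s m g → P = 0.62×110/(cos 17.3° − 0.62 sin 17.3°) = 68.1/0.7704 = 88.3 N.

P ≈ 88.3 N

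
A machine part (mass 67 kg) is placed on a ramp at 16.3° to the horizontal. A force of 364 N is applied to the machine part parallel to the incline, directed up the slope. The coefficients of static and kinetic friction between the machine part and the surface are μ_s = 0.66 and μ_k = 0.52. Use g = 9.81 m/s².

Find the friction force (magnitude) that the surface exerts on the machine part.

Perpendicular to the surface, N = m g cos θ = 67·9.81·cos 16.3° = 630.9 N.
For equilibrium along the incline the friction force must supply f = m g sin θ − P = 184.5 − 364 = -179.5 N (positive meaning up-slope).
Maximum static friction available: μ_s N = 0.66 × 630.9 = 416.4 N.
Since |-179.5| ≤ 416.4 N, static friction is sufficient; f equals the required value, not μ_s N.

f ≈ 180 N (down the incline)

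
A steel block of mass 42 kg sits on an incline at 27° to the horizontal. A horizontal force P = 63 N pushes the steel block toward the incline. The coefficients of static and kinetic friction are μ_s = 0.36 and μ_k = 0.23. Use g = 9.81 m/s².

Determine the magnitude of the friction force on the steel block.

Normal direction: N = m g cos θ + P sin θ = 395.7 N.
Along the incline, the net driving force (taking up-slope positive) is P cos θ − m g sin θ = 56.13 − 187.1 = -130.9 N, so equilibrium requires friction f = 130.9 N (up-slope).
The limit of static friction is μ_s N = 142.5 N.
|f_req| = 130.9 ≤ 142.5 N → the steel block is in equilibrium; friction equals the required value.

f ≈ 131 N (up the incline)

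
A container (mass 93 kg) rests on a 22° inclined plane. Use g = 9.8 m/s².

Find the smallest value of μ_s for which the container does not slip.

μ_s,min ≈ 0.404

At the slip threshold m g sin θ = μ_s m g cos θ, so μ_s,min = tan θ.
μ_s,min = tan 22° = 0.404.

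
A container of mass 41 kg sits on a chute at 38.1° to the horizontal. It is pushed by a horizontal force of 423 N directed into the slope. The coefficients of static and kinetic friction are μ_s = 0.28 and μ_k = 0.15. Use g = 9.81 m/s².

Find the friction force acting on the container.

f ≈ 84.7 N (down the incline)

The horizontal push has a component P sin θ into the surface, so N = m g cos θ + P sin θ = 316.5 + 261 = 577.5 N.
Parallel to the incline: P cos θ − m g sin θ = 332.9 − 248.2 = 84.7 N; the friction needed to balance this is 84.7 N acting down the slope.
The limit of static friction is μ_s N = 161.7 N.
Since 84.7 N is within the 161.7 N limit, the container stays put and friction is exactly 84.7 N.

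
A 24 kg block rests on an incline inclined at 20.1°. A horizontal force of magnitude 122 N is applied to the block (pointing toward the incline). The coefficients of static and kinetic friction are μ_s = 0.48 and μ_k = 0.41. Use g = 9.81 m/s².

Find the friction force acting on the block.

Resolve perpendicular to the incline: N = m g cos θ + P sin θ = 24×9.81×cos 20.1° + 122×sin 20.1° = 263 N.
Along the incline, the net driving force (taking up-slope positive) is P cos θ − m g sin θ = 114.6 − 80.91 = 33.66 N, so equilibrium requires friction f = -33.66 N (down-slope).
The limit of static friction is μ_s N = 126.3 N.
Since 33.66 N is within the 126.3 N limit, the block stays put and friction is exactly 33.7 N.

f ≈ 33.7 N (down the incline)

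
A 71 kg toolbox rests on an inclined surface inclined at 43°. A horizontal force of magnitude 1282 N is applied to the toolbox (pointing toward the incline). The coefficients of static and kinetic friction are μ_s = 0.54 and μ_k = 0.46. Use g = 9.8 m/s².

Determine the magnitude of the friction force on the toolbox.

Resolve perpendicular to the incline: N = m g cos θ + P sin θ = 71×9.8×cos 43° + 1282×sin 43° = 1383 N.
Parallel to the incline: P cos θ − m g sin θ = 937.6 − 474.5 = 463.1 N; the friction needed to balance this is 463.1 N acting down the slope.
The limit of static friction is μ_s N = 746.9 N.
|f_req| = 463.1 ≤ 746.9 N → the toolbox is in equilibrium; friction equals the required value.

f ≈ 463 N (down the incline)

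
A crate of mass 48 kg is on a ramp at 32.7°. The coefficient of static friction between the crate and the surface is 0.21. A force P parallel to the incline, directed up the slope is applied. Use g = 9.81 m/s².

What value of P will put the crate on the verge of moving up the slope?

At impending motion up the slope, friction acts down-slope at its limit: f = μ_s N.
P is parallel to the surface, so N = m g cos θ = 396 N.
Along the incline: P = m g sin θ + μ_s N = 254 + 0.21×396 = 338 N.

P ≈ 338 N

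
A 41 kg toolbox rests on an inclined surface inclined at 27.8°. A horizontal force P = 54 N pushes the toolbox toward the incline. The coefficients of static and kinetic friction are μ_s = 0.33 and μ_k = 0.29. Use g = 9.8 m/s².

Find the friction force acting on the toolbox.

f ≈ 110 N (up the incline)

Normal direction: N = m g cos θ + P sin θ = 380.6 N.
Along the incline, the net driving force (taking up-slope positive) is P cos θ − m g sin θ = 47.77 − 187.4 = -139.6 N, so equilibrium requires friction f = 139.6 N (up-slope).
Maximum static friction: μ_s N = 0.33 × 380.6 = 125.6 N.
The required 139.6 N exceeds the static limit, so the toolbox slides down-slope and f = μ_k N = 0.29×380.6 = 110 N.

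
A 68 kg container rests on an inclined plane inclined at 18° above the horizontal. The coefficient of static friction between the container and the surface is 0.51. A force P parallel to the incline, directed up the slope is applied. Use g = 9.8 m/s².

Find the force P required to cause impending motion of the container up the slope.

P ≈ 529 N

At impending motion up the slope, friction acts down-slope at its limit: f = μ_s N.
P is parallel to the surface, so N = m g cos θ = 634 N.
Along the incline: P = m g sin θ + μ_s N = 206 + 0.51×634 = 529 N.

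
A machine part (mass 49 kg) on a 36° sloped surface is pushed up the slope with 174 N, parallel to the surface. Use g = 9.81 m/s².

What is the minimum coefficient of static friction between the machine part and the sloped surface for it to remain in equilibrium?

μ_s,min ≈ 0.279

N = m g cos θ = 388.9 N.
Friction must make up the shortfall along the incline: f = m g sin θ − P = 282.5 − 174 = 108.5 N.
At the threshold f = μ_s N, so μ_s,min = 108.5/388.9 = 0.279.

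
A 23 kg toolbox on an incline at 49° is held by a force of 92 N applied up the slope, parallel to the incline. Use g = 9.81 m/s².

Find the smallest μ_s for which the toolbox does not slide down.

μ_s,min ≈ 0.529

N = m g cos θ = 148 N.
Friction must make up the shortfall along the incline: f = m g sin θ − P = 170.3 − 92 = 78.29 N.
At the threshold f = μ_s N, so μ_s,min = 78.29/148 = 0.529.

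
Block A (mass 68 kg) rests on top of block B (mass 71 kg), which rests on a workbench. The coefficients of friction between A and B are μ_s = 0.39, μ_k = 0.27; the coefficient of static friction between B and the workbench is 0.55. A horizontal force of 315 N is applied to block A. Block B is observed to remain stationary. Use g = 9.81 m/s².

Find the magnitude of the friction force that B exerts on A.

Normal force at the A–B interface: N₁ = m_A g = 667.1 N.
So the A–B interface can sustain at most μ_s N₁ = 260.2 N of static friction.
Since P = 315 N > 260.2 N, A slides on B; the A–B friction is kinetic: f₁ = μ_k N₁ = 0.27×667.1 = 180 N.
By Newton's third law B feels 180 N forward from A. With B stationary, the floor's static friction on B balances it: f₂ = 180 N (well within μ_s(m_A+m_B)g = 750 N).

f ≈ 180 N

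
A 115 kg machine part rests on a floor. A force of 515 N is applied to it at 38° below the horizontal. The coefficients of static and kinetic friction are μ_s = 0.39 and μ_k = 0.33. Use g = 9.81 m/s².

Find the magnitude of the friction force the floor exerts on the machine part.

Vertical equilibrium gives N = m g + P sin α = 1445 N.
The horizontal driving force is P cos α = 405.8 N, so equilibrium needs friction f = 405.8 N.
μ_s N = 0.39 × 1445 = 563.6 N.
405.8 ≤ 563.6 N → static; friction equals the required 406 N.

f ≈ 406 N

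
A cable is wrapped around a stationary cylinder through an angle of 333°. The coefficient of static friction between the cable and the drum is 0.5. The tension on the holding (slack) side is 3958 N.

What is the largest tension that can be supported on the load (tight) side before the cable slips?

T_max ≈ 72400 N

At impending slip the capstan equation gives T₂/T₁ = e^{μβ} with β in radians.
β = 333° × π/180 = 5.812 rad.
e^{μβ} = e^{0.5×5.812} = 18.28.
T₂ = T₁ · e^{μβ} = 3958 × 18.28 = 72400 N.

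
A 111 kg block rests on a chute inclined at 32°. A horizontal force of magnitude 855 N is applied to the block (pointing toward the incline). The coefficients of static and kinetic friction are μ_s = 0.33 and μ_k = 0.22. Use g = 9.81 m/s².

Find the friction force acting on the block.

f ≈ 148 N (down the incline)

Normal direction: N = m g cos θ + P sin θ = 1377 N.
Parallel to the incline: P cos θ − m g sin θ = 725.1 − 577 = 148 N; the friction needed to balance this is 148 N acting down the slope.
The limit of static friction is μ_s N = 454.3 N.
Since 148 N is within the 454.3 N limit, the block stays put and friction is exactly 148 N.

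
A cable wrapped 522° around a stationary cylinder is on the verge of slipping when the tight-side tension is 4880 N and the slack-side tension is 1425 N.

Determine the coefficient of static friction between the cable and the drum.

μ ≈ 0.135

T₂/T₁ = e^{μβ} → μ = ln(T₂/T₁)/β.
β = 522° = 9.111 rad.
μ = ln(4880/1425)/9.111 = ln(3.425)/9.111 = 0.135.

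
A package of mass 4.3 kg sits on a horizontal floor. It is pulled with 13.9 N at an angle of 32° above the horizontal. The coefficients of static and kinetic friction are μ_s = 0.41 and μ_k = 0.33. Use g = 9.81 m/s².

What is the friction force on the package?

f ≈ 11.8 N

Vertical equilibrium gives N = m g − P sin α = 34.82 N.
The horizontal driving force is P cos α = 11.79 N, so equilibrium needs friction f = 11.79 N.
The static-friction limit is μ_s N = 14.28 N.
11.79 ≤ 14.28 N → static; friction equals the required 11.8 N.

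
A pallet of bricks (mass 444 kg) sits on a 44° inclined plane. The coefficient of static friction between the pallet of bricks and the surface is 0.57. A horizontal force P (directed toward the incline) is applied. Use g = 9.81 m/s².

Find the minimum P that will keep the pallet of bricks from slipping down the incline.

The pallet of bricks tends to slide down (tan θ > μ_s), so at the point of impending slip friction acts up-slope at its limit: f = μ_s N.
Perpendicular to the incline: N = m g cos θ + P sin θ.
Along the incline: P cos θ + μ_s N = m g sin θ, i.e. P cos θ + μ_s (m g cos θ + P sin θ) = m g sin θ.
Solving, P (cos θ + μ_s sin θ) = m g (sin θ − μ_s cos θ), so P = 4360×0.2846/1.115 = 1110 N.

P_min ≈ 1110 N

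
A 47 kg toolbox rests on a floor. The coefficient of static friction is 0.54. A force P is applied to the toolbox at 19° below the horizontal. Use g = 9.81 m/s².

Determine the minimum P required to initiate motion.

N = m g + P sin α (the push presses the toolbox into the floor).
At impending slip, P cos α = μ_s N = μ_s (m g + P sin α).
Solving: P (cos α − μ_s sin α) = μ_s m g → P = 0.54×461/(cos 19° − 0.54 sin 19°) = 249/0.7697 = 323 N.

P ≈ 323 N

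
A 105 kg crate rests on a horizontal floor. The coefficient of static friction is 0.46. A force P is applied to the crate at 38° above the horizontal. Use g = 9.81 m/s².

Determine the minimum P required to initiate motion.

P ≈ 442 N

N = m g − P sin α (the pull lifts the crate).
At impending slip, P cos α = μ_s N = μ_s (m g − P sin α).
Solving: P (cos α + μ_s sin α) = μ_s m g → P = 0.46×1030/(cos 38° + 0.46 sin 38°) = 474/1.071 = 442 N.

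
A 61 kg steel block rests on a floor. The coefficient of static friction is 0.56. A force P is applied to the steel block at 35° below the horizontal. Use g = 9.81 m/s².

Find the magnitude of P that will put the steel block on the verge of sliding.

P ≈ 673 N

N = m g + P sin α (the push presses the steel block into the floor).
At impending slip, P cos α = μ_s N = μ_s (m g + P sin α).
Solving: P (cos α − μ_s sin α) = μ_s m g → P = 0.56×598/(cos 35° − 0.56 sin 35°) = 335/0.4979 = 673 N.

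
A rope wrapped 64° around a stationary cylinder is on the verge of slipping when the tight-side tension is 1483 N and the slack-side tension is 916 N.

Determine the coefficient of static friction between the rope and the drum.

μ ≈ 0.431

T₂/T₁ = e^{μβ} → μ = ln(T₂/T₁)/β.
β = 64° = 1.117 rad.
μ = ln(1483/916)/1.117 = ln(1.619)/1.117 = 0.431.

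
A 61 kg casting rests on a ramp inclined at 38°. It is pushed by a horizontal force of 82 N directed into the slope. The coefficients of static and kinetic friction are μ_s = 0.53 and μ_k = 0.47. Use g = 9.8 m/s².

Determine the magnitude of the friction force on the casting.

Normal direction: N = m g cos θ + P sin θ = 521.6 N.
Along the incline, the net driving force (taking up-slope positive) is P cos θ − m g sin θ = 64.62 − 368 = -303.4 N, so equilibrium requires friction f = 303.4 N (up-slope).
The limit of static friction is μ_s N = 276.4 N.
|f_req| = 303.4 > 276.4 N → the casting slides down the incline; f = μ_k N = 0.47 × 521.6 = 245 N.

f ≈ 245 N (up the incline)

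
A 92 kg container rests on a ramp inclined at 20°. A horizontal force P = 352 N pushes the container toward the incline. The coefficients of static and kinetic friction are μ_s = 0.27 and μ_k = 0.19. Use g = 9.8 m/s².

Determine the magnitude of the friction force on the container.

f ≈ 22.4 N (down the incline)

Normal direction: N = m g cos θ + P sin θ = 967.6 N.
Parallel to the incline: P cos θ − m g sin θ = 330.8 − 308.4 = 22.41 N; the friction needed to balance this is 22.41 N acting down the slope.
Maximum static friction: μ_s N = 0.27 × 967.6 = 261.3 N.
|f_req| = 22.41 ≤ 261.3 N → the container is in equilibrium; friction equals the required value.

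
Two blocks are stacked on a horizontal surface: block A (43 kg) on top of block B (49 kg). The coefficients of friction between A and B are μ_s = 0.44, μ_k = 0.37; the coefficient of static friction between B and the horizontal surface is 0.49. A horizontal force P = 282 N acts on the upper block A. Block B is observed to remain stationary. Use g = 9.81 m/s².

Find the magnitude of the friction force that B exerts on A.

Between the blocks, N₁ = m_A g = 421.8 N.
So the A–B interface can sustain at most μ_s N₁ = 185.6 N of static friction.
P = 282 N exceeds that limit, so A slips over B and the interface friction becomes kinetic: f₁ = μ_k N₁ = 0.37×421.8 = 156 N.
By Newton's third law B feels 156 N forward from A. With B stationary, the floor's static friction on B balances it: f₂ = 156 N (well within μ_s(m_A+m_B)g = 442.2 N).

f ≈ 156 N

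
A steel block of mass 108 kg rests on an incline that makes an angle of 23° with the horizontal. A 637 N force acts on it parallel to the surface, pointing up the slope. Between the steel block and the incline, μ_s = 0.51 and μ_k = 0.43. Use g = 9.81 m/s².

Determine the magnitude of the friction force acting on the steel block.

Normal force: N = m g cos θ = 108 × 9.81 × cos 23° = 975.3 N.
The friction needed for equilibrium is m g sin θ − P = 414 − 637 = -223 N, measured positive up-slope.
Static friction can supply at most μ_s N = 497.4 N.
Since |-223| ≤ 497.4 N, no slip — friction simply equals what equilibrium demands.

f ≈ 223 N (down the incline)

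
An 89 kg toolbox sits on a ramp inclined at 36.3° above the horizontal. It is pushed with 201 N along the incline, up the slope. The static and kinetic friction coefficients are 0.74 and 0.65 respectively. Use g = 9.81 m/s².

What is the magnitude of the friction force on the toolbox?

Normal force: N = m g cos θ = 89 × 9.81 × cos 36.3° = 703.6 N.
The friction needed for equilibrium is m g sin θ − P = 516.9 − 201 = 315.9 N, measured positive up-slope.
Maximum static friction available: μ_s N = 0.74 × 703.6 = 520.7 N.
Since |315.9| ≤ 520.7 N, static friction is sufficient; f equals the required value, not μ_s N.

f ≈ 316 N (up the incline)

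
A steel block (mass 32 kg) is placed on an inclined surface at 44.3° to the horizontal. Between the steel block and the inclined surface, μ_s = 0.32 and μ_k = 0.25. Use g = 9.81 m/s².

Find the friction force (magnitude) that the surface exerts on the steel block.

Normal force: N = m g cos θ = 32 × 9.81 × cos 44.3° = 224.7 N.
Along the slope the weight component is m g sin θ = 219.2 N; friction must supply exactly this, acting up-slope.
The static-friction ceiling is μ_s N = 0.32 × 224.7 = 71.89 N.
Since |219.2| > 71.89 N, static friction cannot hold it; the steel block slides down the incline and kinetic friction applies: f = μ_k N = 0.25 × 224.7 = 56.2 N.

f ≈ 56.2 N (up the incline)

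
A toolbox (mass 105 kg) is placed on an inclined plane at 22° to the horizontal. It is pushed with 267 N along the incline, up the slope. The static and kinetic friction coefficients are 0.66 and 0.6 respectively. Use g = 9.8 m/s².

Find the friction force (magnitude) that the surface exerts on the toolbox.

f ≈ 118 N (up the incline)

The normal reaction is N = m g cos θ = 954.1 N.
For equilibrium along the incline the friction force must supply f = m g sin θ − P = 385.5 − 267 = 118.5 N (positive meaning up-slope).
Maximum static friction available: μ_s N = 0.66 × 954.1 = 629.7 N.
Since |118.5| ≤ 629.7 N, static friction is sufficient; f equals the required value, not μ_s N.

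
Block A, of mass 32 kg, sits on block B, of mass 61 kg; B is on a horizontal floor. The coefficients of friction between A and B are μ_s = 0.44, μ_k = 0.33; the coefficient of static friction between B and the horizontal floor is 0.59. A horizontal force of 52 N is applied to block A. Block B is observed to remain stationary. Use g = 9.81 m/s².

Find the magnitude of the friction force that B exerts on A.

f ≈ 52 N

The normal force B exerts on A is simply A's weight, N₁ = 313.9 N.
So the A–B interface can sustain at most μ_s N₁ = 138.1 N of static friction.
P = 52 N is within that limit, so A and B move together (both at rest); the A–B friction is simply f₁ = P = 52 N.
B experiences an equal 52 N forward from A (third law). B is in equilibrium, so the floor supplies f₂ = 52 N of static friction (limit μ_s(m_A+m_B)g = 538.3 N, not exceeded).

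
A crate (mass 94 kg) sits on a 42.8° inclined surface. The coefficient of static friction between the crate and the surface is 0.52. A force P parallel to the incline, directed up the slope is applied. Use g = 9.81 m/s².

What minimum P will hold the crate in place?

The crate tends to slide down (tan θ > μ_s), so at the point of impending slip friction acts up-slope at its limit: f = μ_s N.
P is parallel to the surface, so N = m g cos θ = 677 N.
Along the incline: P + μ_s N = m g sin θ, so P = 627 − 0.52×677 = 275 N.

P_min ≈ 275 N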